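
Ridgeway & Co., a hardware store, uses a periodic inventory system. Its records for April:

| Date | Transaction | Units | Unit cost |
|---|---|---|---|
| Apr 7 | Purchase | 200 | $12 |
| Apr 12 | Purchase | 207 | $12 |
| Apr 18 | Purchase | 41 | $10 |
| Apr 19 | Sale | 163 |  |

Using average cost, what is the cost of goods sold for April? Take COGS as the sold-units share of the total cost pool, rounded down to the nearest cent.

COGS = $1,926.16

Apr 19, sell 163: 163/448 × $5,294.00 → $1,926.16
Ending inventory (cost pool remaining) = $3,367.84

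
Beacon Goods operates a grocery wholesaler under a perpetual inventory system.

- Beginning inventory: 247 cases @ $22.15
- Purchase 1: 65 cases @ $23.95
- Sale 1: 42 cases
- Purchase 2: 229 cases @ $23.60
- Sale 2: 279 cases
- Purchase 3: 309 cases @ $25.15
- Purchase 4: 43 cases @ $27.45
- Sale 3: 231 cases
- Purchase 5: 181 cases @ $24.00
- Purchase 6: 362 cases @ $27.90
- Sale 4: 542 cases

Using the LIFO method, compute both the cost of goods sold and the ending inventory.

COGS = $27,887.55; ending inventory = $7,940.15

Sale 1 (42) [LIFO — newest first]: 42 @ $23.95 = $1,005.90
Sale 2 (279) [LIFO — newest first]: 229 @ $23.60 + 23 @ $23.95 + 27 @ $22.15 = $6,553.30
Sale 3 (231) [LIFO — newest first]: 43 @ $27.45 + 188 @ $25.15 = $5,908.55
Sale 4 (542) [LIFO — newest first]: 362 @ $27.90 + 180 @ $24.00 = $14,419.80
Total COGS = $1,005.90 + $6,553.30 + $5,908.55 + $14,419.80 = $27,887.55
Ending inventory: 220 @ $22.15 + 121 @ $25.15 + 1 @ $24.00 = $7,940.15
Check: goods available $35,827.70 = COGS $27,887.55 + ending $7,940.15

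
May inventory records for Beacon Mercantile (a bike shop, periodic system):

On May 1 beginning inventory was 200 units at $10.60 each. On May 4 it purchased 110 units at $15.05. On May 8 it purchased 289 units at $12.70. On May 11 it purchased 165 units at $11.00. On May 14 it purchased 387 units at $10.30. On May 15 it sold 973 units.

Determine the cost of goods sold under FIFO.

May 15, 973 sold [FIFO — oldest first]: 200 @ $10.60 + 110 @ $15.05 + 289 @ $12.70 + 165 @ $11.00 + 209 @ $10.30 = $11,413.50
Ending inventory: 178 @ $10.30 = $1,833.40
Check: goods available $13,246.90 = COGS $11,413.50 + ending $1,833.40

COGS = $11,413.50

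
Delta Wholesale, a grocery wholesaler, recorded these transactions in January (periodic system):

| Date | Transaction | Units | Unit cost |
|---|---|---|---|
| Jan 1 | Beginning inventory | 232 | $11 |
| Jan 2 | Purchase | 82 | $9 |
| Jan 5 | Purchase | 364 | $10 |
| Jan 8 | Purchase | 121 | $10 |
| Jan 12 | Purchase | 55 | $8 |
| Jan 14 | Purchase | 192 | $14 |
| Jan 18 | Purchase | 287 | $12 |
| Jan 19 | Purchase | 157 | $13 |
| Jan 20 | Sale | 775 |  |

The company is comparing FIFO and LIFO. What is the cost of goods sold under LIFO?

COGS = $9,453

FIFO COGS: 232 @ $11 + 82 @ $9 + 364 @ $10 + 97 @ $10 = $7,900
LIFO COGS: 157 @ $13 + 287 @ $12 + 192 @ $14 + 55 @ $8 + 84 @ $10 = $9,453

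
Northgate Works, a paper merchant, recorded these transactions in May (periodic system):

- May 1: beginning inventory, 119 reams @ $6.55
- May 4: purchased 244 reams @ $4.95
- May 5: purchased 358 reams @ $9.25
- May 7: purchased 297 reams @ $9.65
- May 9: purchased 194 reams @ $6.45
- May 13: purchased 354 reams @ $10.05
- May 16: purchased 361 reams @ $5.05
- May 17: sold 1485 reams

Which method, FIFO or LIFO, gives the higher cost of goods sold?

FIFO

FIFO COGS: 119 @ $6.55 + 244 @ $4.95 + 358 @ $9.25 + 297 @ $9.65 + 194 @ $6.45 + 273 @ $10.05 = $12,159.75
LIFO COGS: 361 @ $5.05 + 354 @ $10.05 + 194 @ $6.45 + 297 @ $9.65 + 279 @ $9.25 = $12,078.85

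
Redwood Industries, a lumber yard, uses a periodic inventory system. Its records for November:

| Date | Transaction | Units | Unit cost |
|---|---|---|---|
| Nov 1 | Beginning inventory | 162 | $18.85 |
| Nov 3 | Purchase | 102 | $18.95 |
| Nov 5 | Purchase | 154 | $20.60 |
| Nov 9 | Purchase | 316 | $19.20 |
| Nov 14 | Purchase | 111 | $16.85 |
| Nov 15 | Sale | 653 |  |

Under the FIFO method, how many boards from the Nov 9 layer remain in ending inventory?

Nov 15, 653 sold [FIFO — oldest first]: 162 @ $18.85 + 102 @ $18.95 + 154 @ $20.60 + 235 @ $19.20 = $12,671.00
Ending inventory: 81 @ $19.20 + 111 @ $16.85 = $3,425.55
Check: goods available $16,096.55 = COGS $12,671.00 + ending $3,425.55

81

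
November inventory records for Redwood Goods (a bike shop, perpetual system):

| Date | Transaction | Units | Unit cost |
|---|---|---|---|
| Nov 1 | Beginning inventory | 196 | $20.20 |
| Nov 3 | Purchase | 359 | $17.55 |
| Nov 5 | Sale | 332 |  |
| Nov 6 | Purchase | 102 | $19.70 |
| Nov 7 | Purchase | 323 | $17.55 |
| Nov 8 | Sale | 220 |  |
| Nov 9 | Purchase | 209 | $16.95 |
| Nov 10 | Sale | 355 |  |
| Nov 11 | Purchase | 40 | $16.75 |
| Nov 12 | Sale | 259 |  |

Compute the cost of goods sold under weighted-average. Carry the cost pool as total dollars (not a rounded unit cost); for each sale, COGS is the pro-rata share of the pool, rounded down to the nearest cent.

COGS = $21,037.23

After Nov 1: 196 on hand, pool $3,959.20 (≈ $20.2000 each)
After Nov 3: 555 on hand, pool $10,259.65 (≈ $18.4859 each)
Nov 5, sell 332: 332/555 × $10,259.65 → $6,137.30
After Nov 6: 325 on hand, pool $6,131.75 (≈ $18.8669 each)
After Nov 7: 648 on hand, pool $11,800.40 (≈ $18.2105 each)
Nov 8, sell 220: 220/648 × $11,800.40 → $4,006.30
After Nov 9: 637 on hand, pool $11,336.65 (≈ $17.7969 each)
Nov 10, sell 355: 355/637 × $11,336.65 → $6,317.91
After Nov 11: 322 on hand, pool $5,688.74 (≈ $17.6669 each)
Nov 12, sell 259: 259/322 × $5,688.74 → $4,575.72
Total COGS = $6,137.30 + $4,006.30 + $6,317.91 + $4,575.72 = $21,037.23
Ending inventory (cost pool remaining) = $1,113.02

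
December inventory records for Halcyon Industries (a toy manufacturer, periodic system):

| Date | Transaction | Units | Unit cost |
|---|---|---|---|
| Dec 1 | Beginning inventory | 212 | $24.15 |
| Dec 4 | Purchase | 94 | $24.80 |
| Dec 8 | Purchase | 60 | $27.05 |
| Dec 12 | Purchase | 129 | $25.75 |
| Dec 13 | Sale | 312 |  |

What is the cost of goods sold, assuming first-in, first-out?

COGS = $7,613.30

Dec 13, 312 sold [FIFO — oldest first]: 212 @ $24.15 + 94 @ $24.80 + 6 @ $27.05 = $7,613.30
Ending inventory: 54 @ $27.05 + 129 @ $25.75 = $4,782.45
Check: goods available $12,395.75 = COGS $7,613.30 + ending $4,782.45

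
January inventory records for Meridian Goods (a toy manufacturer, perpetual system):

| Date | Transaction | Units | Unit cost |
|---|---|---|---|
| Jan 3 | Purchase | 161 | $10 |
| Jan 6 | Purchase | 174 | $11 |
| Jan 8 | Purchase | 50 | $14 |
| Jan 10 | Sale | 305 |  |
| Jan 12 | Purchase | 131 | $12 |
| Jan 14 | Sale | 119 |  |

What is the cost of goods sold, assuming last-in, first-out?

Jan 10, 305 sold [LIFO — newest first]: 50 @ $14 + 174 @ $11 + 81 @ $10 = $3,424
Jan 14, 119 sold [LIFO — newest first]: 119 @ $12 = $1,428
Total COGS = $3,424 + $1,428 = $4,852
Ending inventory: 80 @ $10 + 12 @ $12 = $944

COGS = $4,852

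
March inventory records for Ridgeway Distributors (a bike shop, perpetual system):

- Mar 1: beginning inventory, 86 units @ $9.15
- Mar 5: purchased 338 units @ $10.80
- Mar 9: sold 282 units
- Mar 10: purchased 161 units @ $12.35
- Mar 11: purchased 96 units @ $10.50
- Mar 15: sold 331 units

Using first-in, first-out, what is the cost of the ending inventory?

Mar 9, 282 sold [FIFO — oldest first]: 86 @ $9.15 + 196 @ $10.80 = $2,903.70
Mar 15, 331 sold [FIFO — oldest first]: 142 @ $10.80 + 161 @ $12.35 + 28 @ $10.50 = $3,815.95
Total COGS = $2,903.70 + $3,815.95 = $6,719.65
Ending inventory: 68 @ $10.50 = $714.00
Check: goods available $7,433.65 = COGS $6,719.65 + ending $714.00

Ending inventory = $714.00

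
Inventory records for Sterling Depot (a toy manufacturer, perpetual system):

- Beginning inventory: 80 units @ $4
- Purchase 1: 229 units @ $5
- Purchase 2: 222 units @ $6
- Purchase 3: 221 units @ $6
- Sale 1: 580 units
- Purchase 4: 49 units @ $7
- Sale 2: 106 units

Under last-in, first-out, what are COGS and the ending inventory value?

COGS = $3,971; ending inventory = $495

Sale 1 (580) [LIFO — newest first]: 221 @ $6 + 222 @ $6 + 137 @ $5 = $3,343
Sale 2 (106) [LIFO — newest first]: 49 @ $7 + 57 @ $5 = $628
Total COGS = $3,343 + $628 = $3,971
Ending inventory: 80 @ $4 + 35 @ $5 = $495
Check: goods available $4,466 = COGS $3,971 + ending $495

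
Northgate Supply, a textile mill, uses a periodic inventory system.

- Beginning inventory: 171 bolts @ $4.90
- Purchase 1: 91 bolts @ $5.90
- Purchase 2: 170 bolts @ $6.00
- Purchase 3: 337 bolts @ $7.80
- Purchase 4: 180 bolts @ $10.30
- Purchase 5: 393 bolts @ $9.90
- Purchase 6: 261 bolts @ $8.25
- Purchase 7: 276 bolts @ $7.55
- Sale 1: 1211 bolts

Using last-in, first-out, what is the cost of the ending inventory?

Sale 1 (1211) [LIFO — newest first]: 276 @ $7.55 + 261 @ $8.25 + 393 @ $9.90 + 180 @ $10.30 + 101 @ $7.80 = $10,769.55
Ending inventory: 171 @ $4.90 + 91 @ $5.90 + 170 @ $6.00 + 236 @ $7.80 = $4,235.60

Ending inventory = $4,235.60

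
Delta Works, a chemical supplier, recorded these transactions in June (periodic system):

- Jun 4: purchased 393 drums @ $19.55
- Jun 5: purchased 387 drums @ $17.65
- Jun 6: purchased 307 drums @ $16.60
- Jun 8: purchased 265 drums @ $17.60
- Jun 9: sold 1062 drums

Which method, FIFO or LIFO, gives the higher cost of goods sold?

FIFO COGS: 393 @ $19.55 + 387 @ $17.65 + 282 @ $16.60 = $19,194.90
LIFO COGS: 265 @ $17.60 + 307 @ $16.60 + 387 @ $17.65 + 103 @ $19.55 = $18,604.40

FIFO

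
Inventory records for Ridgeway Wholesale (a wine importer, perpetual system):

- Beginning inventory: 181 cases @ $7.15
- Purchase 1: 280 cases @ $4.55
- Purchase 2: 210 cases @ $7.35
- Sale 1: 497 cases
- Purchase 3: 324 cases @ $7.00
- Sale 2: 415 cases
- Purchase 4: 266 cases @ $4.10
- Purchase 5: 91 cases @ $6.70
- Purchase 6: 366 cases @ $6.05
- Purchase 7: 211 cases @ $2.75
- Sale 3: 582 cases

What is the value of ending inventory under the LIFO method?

Sale 1 (497) [LIFO — newest first]: 210 @ $7.35 + 280 @ $4.55 + 7 @ $7.15 = $2,867.55
Sale 2 (415) [LIFO — newest first]: 324 @ $7.00 + 91 @ $7.15 = $2,918.65
Sale 3 (582) [LIFO — newest first]: 211 @ $2.75 + 366 @ $6.05 + 5 @ $6.70 = $2,828.05
Total COGS = $2,867.55 + $2,918.65 + $2,828.05 = $8,614.25
Ending inventory: 83 @ $7.15 + 266 @ $4.10 + 86 @ $6.70 = $2,260.25
Check: goods available $10,874.50 = COGS $8,614.25 + ending $2,260.25

Ending inventory = $2,260.25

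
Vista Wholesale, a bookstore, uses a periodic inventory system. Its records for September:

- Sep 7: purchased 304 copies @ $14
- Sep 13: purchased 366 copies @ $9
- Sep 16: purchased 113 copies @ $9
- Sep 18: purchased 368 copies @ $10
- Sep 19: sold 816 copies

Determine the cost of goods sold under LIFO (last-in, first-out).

COGS = $7,712

Sep 19, 816 sold [LIFO — newest first]: 368 @ $10 + 113 @ $9 + 335 @ $9 = $7,712
Ending inventory: 304 @ $14 + 31 @ $9 = $4,535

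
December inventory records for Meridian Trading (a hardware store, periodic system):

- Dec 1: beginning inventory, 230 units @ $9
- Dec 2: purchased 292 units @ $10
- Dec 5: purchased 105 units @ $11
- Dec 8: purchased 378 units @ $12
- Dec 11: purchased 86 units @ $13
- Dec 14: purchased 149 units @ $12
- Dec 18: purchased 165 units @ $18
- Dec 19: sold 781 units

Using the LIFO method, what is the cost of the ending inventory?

Dec 19, 781 sold [LIFO — newest first]: 165 @ $18 + 149 @ $12 + 86 @ $13 + 378 @ $12 + 3 @ $11 = $10,445
Ending inventory: 230 @ $9 + 292 @ $10 + 102 @ $11 = $6,112

Ending inventory = $6,112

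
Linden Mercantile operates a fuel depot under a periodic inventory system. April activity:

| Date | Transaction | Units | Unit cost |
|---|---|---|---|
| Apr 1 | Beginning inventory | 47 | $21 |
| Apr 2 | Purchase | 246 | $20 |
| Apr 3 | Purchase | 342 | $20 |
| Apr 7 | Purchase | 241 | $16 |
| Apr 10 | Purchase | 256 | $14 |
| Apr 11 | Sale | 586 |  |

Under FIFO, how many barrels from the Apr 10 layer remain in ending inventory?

256

Apr 11, 586 sold [FIFO — oldest first]: 47 @ $21 + 246 @ $20 + 293 @ $20 = $11,767
Ending inventory: 49 @ $20 + 241 @ $16 + 256 @ $14 = $8,420
Check: goods available $20,187 = COGS $11,767 + ending $8,420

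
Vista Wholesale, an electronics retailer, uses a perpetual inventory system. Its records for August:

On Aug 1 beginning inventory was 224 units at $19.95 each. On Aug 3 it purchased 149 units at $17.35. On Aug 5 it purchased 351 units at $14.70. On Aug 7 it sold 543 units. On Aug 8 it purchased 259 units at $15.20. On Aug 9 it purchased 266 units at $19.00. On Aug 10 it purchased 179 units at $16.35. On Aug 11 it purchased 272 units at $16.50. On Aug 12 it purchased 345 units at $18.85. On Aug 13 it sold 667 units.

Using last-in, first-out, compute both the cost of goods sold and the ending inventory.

Aug 7, 543 sold [LIFO — newest first]: 351 @ $14.70 + 149 @ $17.35 + 43 @ $19.95 = $8,602.70
Aug 13, 667 sold [LIFO — newest first]: 345 @ $18.85 + 272 @ $16.50 + 50 @ $16.35 = $11,808.75
Total COGS = $8,602.70 + $11,808.75 = $20,411.45
Ending inventory: 181 @ $19.95 + 259 @ $15.20 + 266 @ $19.00 + 129 @ $16.35 = $14,710.90
Check: goods available $35,122.35 = COGS $20,411.45 + ending $14,710.90

COGS = $20,411.45; ending inventory = $14,710.90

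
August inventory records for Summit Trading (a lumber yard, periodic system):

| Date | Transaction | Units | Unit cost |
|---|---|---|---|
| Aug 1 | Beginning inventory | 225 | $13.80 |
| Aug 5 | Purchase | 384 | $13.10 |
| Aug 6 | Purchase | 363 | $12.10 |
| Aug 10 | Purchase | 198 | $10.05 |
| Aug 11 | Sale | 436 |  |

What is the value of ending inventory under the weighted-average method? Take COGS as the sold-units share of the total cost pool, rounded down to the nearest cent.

Ending inventory = $9,107.63

Aug 11, sell 436: 436/1170 × $14,517.60 → $5,409.97
Ending inventory (cost pool remaining) = $9,107.63
Check: goods available $14,517.60 = COGS $5,409.97 + ending $9,107.63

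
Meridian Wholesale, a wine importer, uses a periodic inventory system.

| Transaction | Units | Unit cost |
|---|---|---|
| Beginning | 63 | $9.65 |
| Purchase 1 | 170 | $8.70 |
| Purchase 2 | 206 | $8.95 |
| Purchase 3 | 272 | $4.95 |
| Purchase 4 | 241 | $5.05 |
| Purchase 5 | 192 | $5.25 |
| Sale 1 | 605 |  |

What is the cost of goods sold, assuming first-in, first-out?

COGS = $4,752.35

Sale 1 (605) [FIFO — oldest first]: 63 @ $9.65 + 170 @ $8.70 + 206 @ $8.95 + 166 @ $4.95 = $4,752.35
Ending inventory: 106 @ $4.95 + 241 @ $5.05 + 192 @ $5.25 = $2,749.75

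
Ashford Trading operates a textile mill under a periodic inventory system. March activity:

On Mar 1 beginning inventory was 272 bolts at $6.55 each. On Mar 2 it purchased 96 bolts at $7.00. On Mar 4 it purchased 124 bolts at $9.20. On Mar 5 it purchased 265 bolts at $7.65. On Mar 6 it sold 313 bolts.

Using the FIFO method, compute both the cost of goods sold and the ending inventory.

COGS = $2,068.60; ending inventory = $3,553.05

Mar 6, 313 sold [FIFO — oldest first]: 272 @ $6.55 + 41 @ $7.00 = $2,068.60
Ending inventory: 55 @ $7.00 + 124 @ $9.20 + 265 @ $7.65 = $3,553.05
Check: goods available $5,621.65 = COGS $2,068.60 + ending $3,553.05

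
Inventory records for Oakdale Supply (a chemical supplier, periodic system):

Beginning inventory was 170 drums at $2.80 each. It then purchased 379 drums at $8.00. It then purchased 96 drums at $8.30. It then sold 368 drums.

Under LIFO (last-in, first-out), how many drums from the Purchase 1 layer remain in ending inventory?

Sale 1 (368) [LIFO — newest first]: 96 @ $8.30 + 272 @ $8.00 = $2,972.80
Ending inventory: 170 @ $2.80 + 107 @ $8.00 = $1,332.00

107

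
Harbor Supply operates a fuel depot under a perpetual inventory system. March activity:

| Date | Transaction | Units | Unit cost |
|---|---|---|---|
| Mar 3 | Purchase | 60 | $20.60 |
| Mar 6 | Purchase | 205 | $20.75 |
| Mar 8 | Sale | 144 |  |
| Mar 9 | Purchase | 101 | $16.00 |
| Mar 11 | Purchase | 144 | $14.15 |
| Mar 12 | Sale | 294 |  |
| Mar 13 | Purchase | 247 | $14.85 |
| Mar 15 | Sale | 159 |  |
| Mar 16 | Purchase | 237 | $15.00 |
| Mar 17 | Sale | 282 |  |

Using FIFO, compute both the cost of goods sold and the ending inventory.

COGS = $14,641.30; ending inventory = $1,725.00

Mar 8, 144 sold [FIFO — oldest first]: 60 @ $20.60 + 84 @ $20.75 = $2,979.00
Mar 12, 294 sold [FIFO — oldest first]: 121 @ $20.75 + 101 @ $16.00 + 72 @ $14.15 = $5,145.55
Mar 15, 159 sold [FIFO — oldest first]: 72 @ $14.15 + 87 @ $14.85 = $2,310.75
Mar 17, 282 sold [FIFO — oldest first]: 160 @ $14.85 + 122 @ $15.00 = $4,206.00
Total COGS = $2,979.00 + $5,145.55 + $2,310.75 + $4,206.00 = $14,641.30
Ending inventory: 115 @ $15.00 = $1,725.00
Check: goods available $16,366.30 = COGS $14,641.30 + ending $1,725.00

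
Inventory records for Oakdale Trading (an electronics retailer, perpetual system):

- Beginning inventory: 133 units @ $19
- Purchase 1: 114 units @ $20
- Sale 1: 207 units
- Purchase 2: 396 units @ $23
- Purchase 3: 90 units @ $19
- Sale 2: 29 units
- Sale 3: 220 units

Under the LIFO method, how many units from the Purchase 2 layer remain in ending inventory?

Sale 1 (207) [LIFO — newest first]: 114 @ $20 + 93 @ $19 = $4,047
Sale 2 (29) [LIFO — newest first]: 29 @ $19 = $551
Sale 3 (220) [LIFO — newest first]: 61 @ $19 + 159 @ $23 = $4,816
Total COGS = $4,047 + $551 + $4,816 = $9,414
Ending inventory: 40 @ $19 + 237 @ $23 = $6,211

237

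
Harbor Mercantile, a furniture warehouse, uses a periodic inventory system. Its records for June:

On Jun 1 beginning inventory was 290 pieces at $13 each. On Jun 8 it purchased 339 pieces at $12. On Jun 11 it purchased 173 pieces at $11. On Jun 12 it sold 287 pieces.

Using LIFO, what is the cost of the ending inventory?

Ending inventory = $6,470

Jun 12, 287 sold [LIFO — newest first]: 173 @ $11 + 114 @ $12 = $3,271
Ending inventory: 290 @ $13 + 225 @ $12 = $6,470
Check: goods available $9,741 = COGS $3,271 + ending $6,470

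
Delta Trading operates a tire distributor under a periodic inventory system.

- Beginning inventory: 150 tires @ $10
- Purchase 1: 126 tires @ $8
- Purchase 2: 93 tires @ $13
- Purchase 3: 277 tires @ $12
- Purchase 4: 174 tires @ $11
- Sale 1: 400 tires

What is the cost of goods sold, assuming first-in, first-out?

COGS = $4,089

Sale 1 (400) [FIFO — oldest first]: 150 @ $10 + 126 @ $8 + 93 @ $13 + 31 @ $12 = $4,089
Ending inventory: 246 @ $12 + 174 @ $11 = $4,866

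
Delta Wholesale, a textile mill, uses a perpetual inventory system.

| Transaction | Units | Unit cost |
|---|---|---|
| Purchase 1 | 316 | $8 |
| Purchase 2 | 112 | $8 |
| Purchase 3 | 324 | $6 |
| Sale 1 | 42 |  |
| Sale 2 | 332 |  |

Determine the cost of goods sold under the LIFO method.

COGS = $2,344

Sale 1 (42) [LIFO — newest first]: 42 @ $6 = $252
Sale 2 (332) [LIFO — newest first]: 282 @ $6 + 50 @ $8 = $2,092
Total COGS = $252 + $2,092 = $2,344
Ending inventory: 316 @ $8 + 62 @ $8 = $3,024
Check: goods available $5,368 = COGS $2,344 + ending $3,024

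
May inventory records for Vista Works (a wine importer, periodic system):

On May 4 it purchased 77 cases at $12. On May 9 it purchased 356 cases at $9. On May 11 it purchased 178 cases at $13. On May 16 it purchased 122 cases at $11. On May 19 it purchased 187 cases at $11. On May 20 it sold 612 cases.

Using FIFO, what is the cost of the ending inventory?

Ending inventory = $3,388

May 20, 612 sold [FIFO — oldest first]: 77 @ $12 + 356 @ $9 + 178 @ $13 + 1 @ $11 = $6,453
Ending inventory: 121 @ $11 + 187 @ $11 = $3,388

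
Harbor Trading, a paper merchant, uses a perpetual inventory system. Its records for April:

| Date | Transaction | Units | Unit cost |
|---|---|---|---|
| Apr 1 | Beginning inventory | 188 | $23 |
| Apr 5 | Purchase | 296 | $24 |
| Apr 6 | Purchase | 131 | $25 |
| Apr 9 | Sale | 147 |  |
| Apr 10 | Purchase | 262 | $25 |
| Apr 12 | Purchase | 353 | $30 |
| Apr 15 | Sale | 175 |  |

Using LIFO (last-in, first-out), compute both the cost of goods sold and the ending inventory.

COGS = $8,909; ending inventory = $22,934

Apr 9, 147 sold [LIFO — newest first]: 131 @ $25 + 16 @ $24 = $3,659
Apr 15, 175 sold [LIFO — newest first]: 175 @ $30 = $5,250
Total COGS = $3,659 + $5,250 = $8,909
Ending inventory: 188 @ $23 + 280 @ $24 + 262 @ $25 + 178 @ $30 = $22,934
Check: goods available $31,843 = COGS $8,909 + ending $22,934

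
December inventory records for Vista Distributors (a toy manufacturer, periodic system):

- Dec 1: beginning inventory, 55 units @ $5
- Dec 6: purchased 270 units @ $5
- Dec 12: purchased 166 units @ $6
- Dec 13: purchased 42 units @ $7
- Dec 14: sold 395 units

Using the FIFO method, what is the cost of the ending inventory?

Ending inventory = $870

Dec 14, 395 sold [FIFO — oldest first]: 55 @ $5 + 270 @ $5 + 70 @ $6 = $2,045
Ending inventory: 96 @ $6 + 42 @ $7 = $870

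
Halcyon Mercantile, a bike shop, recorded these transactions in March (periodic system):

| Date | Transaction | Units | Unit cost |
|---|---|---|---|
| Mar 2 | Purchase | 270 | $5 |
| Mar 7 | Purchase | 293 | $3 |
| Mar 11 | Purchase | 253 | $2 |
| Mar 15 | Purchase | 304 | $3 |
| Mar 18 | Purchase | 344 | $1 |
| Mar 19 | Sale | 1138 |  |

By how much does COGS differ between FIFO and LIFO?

$1,192

FIFO COGS: 270 @ $5 + 293 @ $3 + 253 @ $2 + 304 @ $3 + 18 @ $1 = $3,665
LIFO COGS: 344 @ $1 + 304 @ $3 + 253 @ $2 + 237 @ $3 = $2,473
Difference = |$3,665 − $2,473| = $1,192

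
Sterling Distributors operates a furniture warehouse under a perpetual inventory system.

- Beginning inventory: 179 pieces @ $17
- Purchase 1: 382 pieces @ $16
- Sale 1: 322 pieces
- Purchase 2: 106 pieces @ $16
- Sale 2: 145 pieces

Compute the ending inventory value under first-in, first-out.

Ending inventory = $3,200

Sale 1 (322) [FIFO — oldest first]: 179 @ $17 + 143 @ $16 = $5,331
Sale 2 (145) [FIFO — oldest first]: 145 @ $16 = $2,320
Total COGS = $5,331 + $2,320 = $7,651
Ending inventory: 94 @ $16 + 106 @ $16 = $3,200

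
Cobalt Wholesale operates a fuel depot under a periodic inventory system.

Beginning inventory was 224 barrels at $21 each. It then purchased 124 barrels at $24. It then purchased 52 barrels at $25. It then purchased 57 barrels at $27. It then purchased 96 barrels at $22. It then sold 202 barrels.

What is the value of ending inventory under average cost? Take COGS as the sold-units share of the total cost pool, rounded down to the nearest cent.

Ending inventory = $8,017.15

Sale 1, sell 202: 202/553 × $12,631.00 → $4,613.85
Ending inventory (cost pool remaining) = $8,017.15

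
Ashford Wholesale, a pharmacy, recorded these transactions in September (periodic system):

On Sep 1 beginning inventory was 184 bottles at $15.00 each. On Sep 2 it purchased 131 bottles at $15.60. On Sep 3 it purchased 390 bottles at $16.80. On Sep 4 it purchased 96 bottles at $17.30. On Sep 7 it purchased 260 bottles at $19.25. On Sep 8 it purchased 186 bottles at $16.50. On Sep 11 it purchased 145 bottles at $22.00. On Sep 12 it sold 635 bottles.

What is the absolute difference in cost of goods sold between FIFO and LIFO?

$1,845.60

FIFO COGS: 184 @ $15.00 + 131 @ $15.60 + 320 @ $16.80 = $10,179.60
LIFO COGS: 145 @ $22.00 + 186 @ $16.50 + 260 @ $19.25 + 44 @ $17.30 = $12,025.20
Difference = |$10,179.60 − $12,025.20| = $1,845.60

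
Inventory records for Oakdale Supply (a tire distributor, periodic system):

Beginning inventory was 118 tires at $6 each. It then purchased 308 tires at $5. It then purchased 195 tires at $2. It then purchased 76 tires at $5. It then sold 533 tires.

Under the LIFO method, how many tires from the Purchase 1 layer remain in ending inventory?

46

Sale 1 (533) [LIFO — newest first]: 76 @ $5 + 195 @ $2 + 262 @ $5 = $2,080
Ending inventory: 118 @ $6 + 46 @ $5 = $938
Check: goods available $3,018 = COGS $2,080 + ending $938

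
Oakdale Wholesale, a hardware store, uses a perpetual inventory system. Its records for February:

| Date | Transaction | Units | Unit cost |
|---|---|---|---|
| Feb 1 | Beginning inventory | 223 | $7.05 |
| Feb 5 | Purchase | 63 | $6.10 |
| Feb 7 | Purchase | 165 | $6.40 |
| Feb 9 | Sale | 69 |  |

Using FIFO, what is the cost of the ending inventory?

Ending inventory = $2,526.00

Feb 9, 69 sold [FIFO — oldest first]: 69 @ $7.05 = $486.45
Ending inventory: 154 @ $7.05 + 63 @ $6.10 + 165 @ $6.40 = $2,526.00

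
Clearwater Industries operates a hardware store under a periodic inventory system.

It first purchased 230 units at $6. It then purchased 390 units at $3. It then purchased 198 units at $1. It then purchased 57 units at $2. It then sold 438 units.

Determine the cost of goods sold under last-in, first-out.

Sale 1 (438) [LIFO — newest first]: 57 @ $2 + 198 @ $1 + 183 @ $3 = $861
Ending inventory: 230 @ $6 + 207 @ $3 = $2,001
Check: goods available $2,862 = COGS $861 + ending $2,001

COGS = $861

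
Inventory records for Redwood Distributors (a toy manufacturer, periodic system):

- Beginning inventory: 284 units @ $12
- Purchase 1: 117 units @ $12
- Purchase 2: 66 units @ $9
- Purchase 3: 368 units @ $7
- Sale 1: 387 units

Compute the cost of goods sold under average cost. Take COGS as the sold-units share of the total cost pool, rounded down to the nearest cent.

COGS = $3,699.44

Sale 1, sell 387: 387/835 × $7,982.00 → $3,699.44
Ending inventory (cost pool remaining) = $4,282.56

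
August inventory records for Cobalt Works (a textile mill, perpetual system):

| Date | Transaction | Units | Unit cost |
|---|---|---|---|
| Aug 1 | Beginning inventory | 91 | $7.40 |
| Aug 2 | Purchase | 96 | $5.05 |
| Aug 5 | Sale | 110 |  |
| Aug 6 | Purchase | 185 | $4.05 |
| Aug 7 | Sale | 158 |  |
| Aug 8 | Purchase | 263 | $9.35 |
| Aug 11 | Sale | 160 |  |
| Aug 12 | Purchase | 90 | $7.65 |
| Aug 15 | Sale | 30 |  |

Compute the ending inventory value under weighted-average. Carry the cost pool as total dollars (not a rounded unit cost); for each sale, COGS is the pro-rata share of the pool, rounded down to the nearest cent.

After Aug 1: 91 on hand, pool $673.40 (≈ $7.4000 each)
After Aug 2: 187 on hand, pool $1,158.20 (≈ $6.1936 each)
Aug 5, sell 110: 110/187 × $1,158.20 → $681.29
After Aug 6: 262 on hand, pool $1,226.16 (≈ $4.6800 each)
Aug 7, sell 158: 158/262 × $1,226.16 → $739.44
After Aug 8: 367 on hand, pool $2,945.77 (≈ $8.0266 each)
Aug 11, sell 160: 160/367 × $2,945.77 → $1,284.25
After Aug 12: 297 on hand, pool $2,350.02 (≈ $7.9125 each)
Aug 15, sell 30: 30/297 × $2,350.02 → $237.37
Total COGS = $681.29 + $739.44 + $1,284.25 + $237.37 = $2,942.35
Ending inventory (cost pool remaining) = $2,112.65

Ending inventory = $2,112.65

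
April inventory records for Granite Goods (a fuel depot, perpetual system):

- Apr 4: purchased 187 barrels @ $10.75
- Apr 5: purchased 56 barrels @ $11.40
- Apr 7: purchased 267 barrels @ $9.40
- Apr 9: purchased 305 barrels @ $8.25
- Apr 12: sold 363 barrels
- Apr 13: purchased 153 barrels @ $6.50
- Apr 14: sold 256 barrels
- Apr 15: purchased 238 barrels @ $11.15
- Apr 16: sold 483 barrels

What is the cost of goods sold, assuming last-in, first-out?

COGS = $10,204.90

Apr 12, 363 sold [LIFO — newest first]: 305 @ $8.25 + 58 @ $9.40 = $3,061.45
Apr 14, 256 sold [LIFO — newest first]: 153 @ $6.50 + 103 @ $9.40 = $1,962.70
Apr 16, 483 sold [LIFO — newest first]: 238 @ $11.15 + 106 @ $9.40 + 56 @ $11.40 + 83 @ $10.75 = $5,180.75
Total COGS = $3,061.45 + $1,962.70 + $5,180.75 = $10,204.90
Ending inventory: 104 @ $10.75 = $1,118.00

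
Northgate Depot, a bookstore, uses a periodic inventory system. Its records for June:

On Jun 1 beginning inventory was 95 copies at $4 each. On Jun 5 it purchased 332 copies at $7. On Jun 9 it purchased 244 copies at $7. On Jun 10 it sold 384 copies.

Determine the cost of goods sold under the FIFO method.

Jun 10, 384 sold [FIFO — oldest first]: 95 @ $4 + 289 @ $7 = $2,403
Ending inventory: 43 @ $7 + 244 @ $7 = $2,009
Check: goods available $4,412 = COGS $2,403 + ending $2,009

COGS = $2,403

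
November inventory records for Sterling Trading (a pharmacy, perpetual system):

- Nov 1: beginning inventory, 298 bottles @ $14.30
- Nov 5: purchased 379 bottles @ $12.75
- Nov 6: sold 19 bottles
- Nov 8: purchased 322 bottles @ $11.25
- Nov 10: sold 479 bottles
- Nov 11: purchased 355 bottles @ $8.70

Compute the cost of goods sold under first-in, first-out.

COGS = $6,811.40

Nov 6, 19 sold [FIFO — oldest first]: 19 @ $14.30 = $271.70
Nov 10, 479 sold [FIFO — oldest first]: 279 @ $14.30 + 200 @ $12.75 = $6,539.70
Total COGS = $271.70 + $6,539.70 = $6,811.40
Ending inventory: 179 @ $12.75 + 322 @ $11.25 + 355 @ $8.70 = $8,993.25
Check: goods available $15,804.65 = COGS $6,811.40 + ending $8,993.25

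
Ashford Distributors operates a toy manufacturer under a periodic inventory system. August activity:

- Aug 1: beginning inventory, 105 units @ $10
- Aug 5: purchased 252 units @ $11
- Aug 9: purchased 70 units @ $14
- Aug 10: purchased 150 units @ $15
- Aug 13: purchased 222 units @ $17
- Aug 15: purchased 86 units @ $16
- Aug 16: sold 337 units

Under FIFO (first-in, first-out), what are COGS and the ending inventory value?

COGS = $3,602; ending inventory = $8,600

Aug 16, 337 sold [FIFO — oldest first]: 105 @ $10 + 232 @ $11 = $3,602
Ending inventory: 20 @ $11 + 70 @ $14 + 150 @ $15 + 222 @ $17 + 86 @ $16 = $8,600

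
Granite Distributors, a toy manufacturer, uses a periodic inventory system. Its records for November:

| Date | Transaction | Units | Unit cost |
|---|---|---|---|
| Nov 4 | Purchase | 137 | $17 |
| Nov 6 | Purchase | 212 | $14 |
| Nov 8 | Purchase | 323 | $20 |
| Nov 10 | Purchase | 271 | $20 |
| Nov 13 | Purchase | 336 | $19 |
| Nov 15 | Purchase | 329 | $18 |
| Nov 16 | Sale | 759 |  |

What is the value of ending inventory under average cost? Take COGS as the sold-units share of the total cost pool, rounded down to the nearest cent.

Ending inventory = $15,566.59

Nov 16, sell 759: 759/1608 × $29,483.00 → $13,916.41
Ending inventory (cost pool remaining) = $15,566.59
Check: goods available $29,483.00 = COGS $13,916.41 + ending $15,566.59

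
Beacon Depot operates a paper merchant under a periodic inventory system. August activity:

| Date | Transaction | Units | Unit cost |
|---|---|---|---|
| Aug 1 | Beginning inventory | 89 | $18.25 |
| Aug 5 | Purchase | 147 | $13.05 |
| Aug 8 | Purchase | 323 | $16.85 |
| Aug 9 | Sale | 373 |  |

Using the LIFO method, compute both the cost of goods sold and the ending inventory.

COGS = $6,095.05; ending inventory = $2,890.10

Aug 9, 373 sold [LIFO — newest first]: 323 @ $16.85 + 50 @ $13.05 = $6,095.05
Ending inventory: 89 @ $18.25 + 97 @ $13.05 = $2,890.10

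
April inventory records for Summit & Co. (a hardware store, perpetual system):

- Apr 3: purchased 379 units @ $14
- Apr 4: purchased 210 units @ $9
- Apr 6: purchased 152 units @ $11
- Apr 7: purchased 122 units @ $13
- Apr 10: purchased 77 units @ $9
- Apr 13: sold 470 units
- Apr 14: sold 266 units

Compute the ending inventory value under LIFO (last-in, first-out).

Apr 13, 470 sold [LIFO — newest first]: 77 @ $9 + 122 @ $13 + 152 @ $11 + 119 @ $9 = $5,022
Apr 14, 266 sold [LIFO — newest first]: 91 @ $9 + 175 @ $14 = $3,269
Total COGS = $5,022 + $3,269 = $8,291
Ending inventory: 204 @ $14 = $2,856

Ending inventory = $2,856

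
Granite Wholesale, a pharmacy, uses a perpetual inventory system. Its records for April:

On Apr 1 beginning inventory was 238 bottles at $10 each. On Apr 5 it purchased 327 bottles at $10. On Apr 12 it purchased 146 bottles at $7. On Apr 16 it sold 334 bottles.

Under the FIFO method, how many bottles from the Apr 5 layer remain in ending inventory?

Apr 16, 334 sold [FIFO — oldest first]: 238 @ $10 + 96 @ $10 = $3,340
Ending inventory: 231 @ $10 + 146 @ $7 = $3,332

231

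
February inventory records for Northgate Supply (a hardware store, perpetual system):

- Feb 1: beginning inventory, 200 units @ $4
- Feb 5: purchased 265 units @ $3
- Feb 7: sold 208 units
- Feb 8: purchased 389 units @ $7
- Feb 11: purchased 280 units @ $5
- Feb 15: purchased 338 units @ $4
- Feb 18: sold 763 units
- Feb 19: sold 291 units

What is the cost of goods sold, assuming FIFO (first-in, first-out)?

COGS = $6,230

Feb 7, 208 sold [FIFO — oldest first]: 200 @ $4 + 8 @ $3 = $824
Feb 18, 763 sold [FIFO — oldest first]: 257 @ $3 + 389 @ $7 + 117 @ $5 = $4,079
Feb 19, 291 sold [FIFO — oldest first]: 163 @ $5 + 128 @ $4 = $1,327
Total COGS = $824 + $4,079 + $1,327 = $6,230
Ending inventory: 210 @ $4 = $840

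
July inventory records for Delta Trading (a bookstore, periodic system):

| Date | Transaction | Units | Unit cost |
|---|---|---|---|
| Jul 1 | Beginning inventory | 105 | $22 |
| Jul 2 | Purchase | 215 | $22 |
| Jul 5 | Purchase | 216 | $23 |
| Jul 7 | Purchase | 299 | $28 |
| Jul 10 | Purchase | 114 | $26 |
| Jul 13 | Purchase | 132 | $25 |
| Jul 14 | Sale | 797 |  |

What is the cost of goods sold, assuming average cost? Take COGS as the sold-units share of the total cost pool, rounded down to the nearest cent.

COGS = $19,644.09

Jul 14, sell 797: 797/1081 × $26,644.00 → $19,644.09
Ending inventory (cost pool remaining) = $6,999.91
Check: goods available $26,644.00 = COGS $19,644.09 + ending $6,999.91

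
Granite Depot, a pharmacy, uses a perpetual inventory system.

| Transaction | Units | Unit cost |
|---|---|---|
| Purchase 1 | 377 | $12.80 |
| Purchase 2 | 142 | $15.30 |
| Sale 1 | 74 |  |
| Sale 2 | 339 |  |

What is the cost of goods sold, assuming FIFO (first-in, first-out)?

COGS = $5,376.40

Sale 1 (74) [FIFO — oldest first]: 74 @ $12.80 = $947.20
Sale 2 (339) [FIFO — oldest first]: 303 @ $12.80 + 36 @ $15.30 = $4,429.20
Total COGS = $947.20 + $4,429.20 = $5,376.40
Ending inventory: 106 @ $15.30 = $1,621.80
Check: goods available $6,998.20 = COGS $5,376.40 + ending $1,621.80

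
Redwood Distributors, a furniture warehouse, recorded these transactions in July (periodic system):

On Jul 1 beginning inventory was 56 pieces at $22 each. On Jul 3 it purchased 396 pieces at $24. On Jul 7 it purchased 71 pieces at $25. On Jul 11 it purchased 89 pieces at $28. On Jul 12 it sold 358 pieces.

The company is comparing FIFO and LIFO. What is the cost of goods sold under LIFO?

COGS = $9,019

FIFO COGS: 56 @ $22 + 302 @ $24 = $8,480
LIFO COGS: 89 @ $28 + 71 @ $25 + 198 @ $24 = $9,019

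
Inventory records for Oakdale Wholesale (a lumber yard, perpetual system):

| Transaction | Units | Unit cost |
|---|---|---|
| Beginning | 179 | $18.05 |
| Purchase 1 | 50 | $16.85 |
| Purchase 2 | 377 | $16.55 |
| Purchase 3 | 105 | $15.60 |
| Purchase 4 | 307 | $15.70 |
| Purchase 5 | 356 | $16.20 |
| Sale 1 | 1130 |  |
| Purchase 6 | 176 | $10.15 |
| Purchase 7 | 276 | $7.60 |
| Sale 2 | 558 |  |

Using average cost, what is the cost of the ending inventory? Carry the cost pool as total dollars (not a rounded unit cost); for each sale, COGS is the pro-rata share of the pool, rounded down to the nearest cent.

Ending inventory = $1,563.68

After Beginning: 179 on hand, pool $3,230.95 (≈ $18.0500 each)
After Purchase 1: 229 on hand, pool $4,073.45 (≈ $17.7880 each)
After Purchase 2: 606 on hand, pool $10,312.80 (≈ $17.0178 each)
After Purchase 3: 711 on hand, pool $11,950.80 (≈ $16.8084 each)
After Purchase 4: 1018 on hand, pool $16,770.70 (≈ $16.4742 each)
After Purchase 5: 1374 on hand, pool $22,537.90 (≈ $16.4031 each)
Sale 1, sell 1130: 1130/1374 × $22,537.90 → $18,535.53
After Purchase 6: 420 on hand, pool $5,788.77 (≈ $13.7828 each)
After Purchase 7: 696 on hand, pool $7,886.37 (≈ $11.3310 each)
Sale 2, sell 558: 558/696 × $7,886.37 → $6,322.69
Total COGS = $18,535.53 + $6,322.69 = $24,858.22
Ending inventory (cost pool remaining) = $1,563.68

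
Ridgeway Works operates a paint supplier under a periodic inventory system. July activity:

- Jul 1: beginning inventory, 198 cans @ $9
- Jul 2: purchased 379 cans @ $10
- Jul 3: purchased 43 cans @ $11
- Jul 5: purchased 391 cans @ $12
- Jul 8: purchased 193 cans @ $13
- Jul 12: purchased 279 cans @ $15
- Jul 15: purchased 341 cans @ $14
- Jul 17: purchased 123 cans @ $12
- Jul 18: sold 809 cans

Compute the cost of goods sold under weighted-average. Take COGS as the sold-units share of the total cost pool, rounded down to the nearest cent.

COGS = $9,839.71

Jul 18, sell 809: 809/1947 × $23,681.00 → $9,839.71
Ending inventory (cost pool remaining) = $13,841.29
Check: goods available $23,681.00 = COGS $9,839.71 + ending $13,841.29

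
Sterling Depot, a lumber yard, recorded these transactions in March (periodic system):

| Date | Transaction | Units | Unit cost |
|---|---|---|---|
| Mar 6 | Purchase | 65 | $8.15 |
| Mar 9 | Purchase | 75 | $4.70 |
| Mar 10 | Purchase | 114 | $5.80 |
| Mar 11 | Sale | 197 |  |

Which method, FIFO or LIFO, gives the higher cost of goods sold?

FIFO

FIFO COGS: 65 @ $8.15 + 75 @ $4.70 + 57 @ $5.80 = $1,212.85
LIFO COGS: 114 @ $5.80 + 75 @ $4.70 + 8 @ $8.15 = $1,078.90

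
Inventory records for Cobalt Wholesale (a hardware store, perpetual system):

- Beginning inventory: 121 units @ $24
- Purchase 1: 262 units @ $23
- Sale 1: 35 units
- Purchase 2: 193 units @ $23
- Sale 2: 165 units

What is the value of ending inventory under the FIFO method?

Ending inventory = $8,648

Sale 1 (35) [FIFO — oldest first]: 35 @ $24 = $840
Sale 2 (165) [FIFO — oldest first]: 86 @ $24 + 79 @ $23 = $3,881
Total COGS = $840 + $3,881 = $4,721
Ending inventory: 183 @ $23 + 193 @ $23 = $8,648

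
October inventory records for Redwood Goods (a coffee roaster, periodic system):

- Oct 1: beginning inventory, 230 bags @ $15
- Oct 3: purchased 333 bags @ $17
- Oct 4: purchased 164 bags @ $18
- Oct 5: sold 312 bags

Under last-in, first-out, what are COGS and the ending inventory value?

Oct 5, 312 sold [LIFO — newest first]: 164 @ $18 + 148 @ $17 = $5,468
Ending inventory: 230 @ $15 + 185 @ $17 = $6,595

COGS = $5,468; ending inventory = $6,595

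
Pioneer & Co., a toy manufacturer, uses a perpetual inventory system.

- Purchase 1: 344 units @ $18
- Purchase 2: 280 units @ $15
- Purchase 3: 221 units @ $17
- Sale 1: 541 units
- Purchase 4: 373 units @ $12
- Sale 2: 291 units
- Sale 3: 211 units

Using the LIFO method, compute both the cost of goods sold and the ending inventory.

Sale 1 (541) [LIFO — newest first]: 221 @ $17 + 280 @ $15 + 40 @ $18 = $8,677
Sale 2 (291) [LIFO — newest first]: 291 @ $12 = $3,492
Sale 3 (211) [LIFO — newest first]: 82 @ $12 + 129 @ $18 = $3,306
Total COGS = $8,677 + $3,492 + $3,306 = $15,475
Ending inventory: 175 @ $18 = $3,150

COGS = $15,475; ending inventory = $3,150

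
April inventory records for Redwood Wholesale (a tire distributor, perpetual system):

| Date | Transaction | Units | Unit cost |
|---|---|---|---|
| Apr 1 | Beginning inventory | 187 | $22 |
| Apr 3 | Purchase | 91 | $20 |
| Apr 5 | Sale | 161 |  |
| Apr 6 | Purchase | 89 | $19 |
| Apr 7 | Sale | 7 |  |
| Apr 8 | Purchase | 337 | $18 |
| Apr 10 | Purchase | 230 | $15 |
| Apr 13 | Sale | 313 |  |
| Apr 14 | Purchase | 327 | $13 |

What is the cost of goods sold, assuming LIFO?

COGS = $8,437

Apr 5, 161 sold [LIFO — newest first]: 91 @ $20 + 70 @ $22 = $3,360
Apr 7, 7 sold [LIFO — newest first]: 7 @ $19 = $133
Apr 13, 313 sold [LIFO — newest first]: 230 @ $15 + 83 @ $18 = $4,944
Total COGS = $3,360 + $133 + $4,944 = $8,437
Ending inventory: 117 @ $22 + 82 @ $19 + 254 @ $18 + 327 @ $13 = $12,955
Check: goods available $21,392 = COGS $8,437 + ending $12,955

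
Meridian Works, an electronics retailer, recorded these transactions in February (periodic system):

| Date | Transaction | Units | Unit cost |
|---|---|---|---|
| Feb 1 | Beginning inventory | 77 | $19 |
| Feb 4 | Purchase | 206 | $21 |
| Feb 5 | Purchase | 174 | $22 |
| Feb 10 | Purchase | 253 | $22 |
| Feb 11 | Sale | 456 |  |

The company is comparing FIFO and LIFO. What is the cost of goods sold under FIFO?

FIFO COGS: 77 @ $19 + 206 @ $21 + 173 @ $22 = $9,595
LIFO COGS: 253 @ $22 + 174 @ $22 + 29 @ $21 = $10,003

COGS = $9,595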